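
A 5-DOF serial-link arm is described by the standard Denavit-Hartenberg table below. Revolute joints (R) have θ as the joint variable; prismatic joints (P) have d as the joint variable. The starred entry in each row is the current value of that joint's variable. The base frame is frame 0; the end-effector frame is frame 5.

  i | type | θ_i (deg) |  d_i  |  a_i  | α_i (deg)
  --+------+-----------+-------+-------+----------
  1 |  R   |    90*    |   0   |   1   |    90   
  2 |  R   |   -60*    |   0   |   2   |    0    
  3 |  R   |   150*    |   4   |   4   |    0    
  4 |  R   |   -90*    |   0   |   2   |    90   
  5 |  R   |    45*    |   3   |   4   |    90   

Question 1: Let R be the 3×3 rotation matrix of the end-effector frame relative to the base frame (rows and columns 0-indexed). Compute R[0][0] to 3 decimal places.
0.707

End-effector x-axis (col 0 of R) = (0.7071,0.7071,0.0000)
R[0][0] = 0.7071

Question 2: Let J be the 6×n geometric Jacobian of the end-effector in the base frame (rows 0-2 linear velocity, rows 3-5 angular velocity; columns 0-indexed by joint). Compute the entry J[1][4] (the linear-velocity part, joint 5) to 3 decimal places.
-2.828

axis z_4 = (0.0000,0.0000,-1.0000); lever o_n−o_4 = (2.8284,2.8284,-3.0000)
cross product → J_v[:, 4] = (2.8284,-2.8284,-0.0000)
J_ω[:, 4] = z_4
entry J[1][4] = -2.8284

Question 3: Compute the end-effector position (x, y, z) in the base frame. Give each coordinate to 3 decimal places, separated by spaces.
6.828 6.828 -0.732

after link 1: o_1 = (0.0000, 1.0000, 0.0000)
after link 2: o_2 = (0.0000, 2.0000, -1.7321)
after link 3: o_3 = (4.0000, 2.0000, 2.2679)
after link 4: o_4 = (4.0000, 4.0000, 2.2679)
after link 5: o_5 = (6.8284, 6.8284, -0.7321)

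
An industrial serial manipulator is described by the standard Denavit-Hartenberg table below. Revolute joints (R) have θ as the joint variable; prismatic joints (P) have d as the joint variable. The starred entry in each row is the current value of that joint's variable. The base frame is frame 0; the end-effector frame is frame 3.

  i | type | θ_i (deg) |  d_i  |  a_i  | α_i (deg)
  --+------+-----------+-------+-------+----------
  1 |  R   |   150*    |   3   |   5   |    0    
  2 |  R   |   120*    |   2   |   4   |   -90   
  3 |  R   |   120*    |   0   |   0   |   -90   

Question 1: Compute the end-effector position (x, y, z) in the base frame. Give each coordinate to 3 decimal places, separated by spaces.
after link 1: o_1 = (-4.3301, 2.5000, 3.0000)
after link 2: o_2 = (-4.3301, -1.5000, 5.0000)
after link 3: o_3 = (-4.3301, -1.5000, 5.0000)

-4.330 -1.500 5.000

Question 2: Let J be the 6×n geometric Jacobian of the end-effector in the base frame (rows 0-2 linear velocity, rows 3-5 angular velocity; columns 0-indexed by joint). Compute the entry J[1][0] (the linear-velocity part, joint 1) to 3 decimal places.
axis z_0 = ẑ; lever o_n−o_0 = (-4.3301,-1.5000,5.0000)
cross product → J_v[:, 0] = (1.5000,-4.3301,0.0000)
J_ω[:, 0] = z_0
entry J[1][0] = -4.3301

-4.330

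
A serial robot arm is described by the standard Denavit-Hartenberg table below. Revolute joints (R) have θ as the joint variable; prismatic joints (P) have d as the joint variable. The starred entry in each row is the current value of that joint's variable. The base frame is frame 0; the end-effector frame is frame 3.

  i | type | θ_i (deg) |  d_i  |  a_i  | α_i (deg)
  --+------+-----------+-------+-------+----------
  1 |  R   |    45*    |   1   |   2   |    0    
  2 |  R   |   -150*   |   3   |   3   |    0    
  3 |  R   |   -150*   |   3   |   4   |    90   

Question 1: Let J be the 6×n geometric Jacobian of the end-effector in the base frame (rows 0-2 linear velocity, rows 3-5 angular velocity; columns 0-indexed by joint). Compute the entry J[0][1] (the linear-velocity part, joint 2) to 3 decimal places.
axis z_1 = (0.0000,0.0000,1.0000); lever o_n−o_1 = (-1.8117,0.9659,6.0000)
cross product → J_v[:, 1] = (-0.9659,-1.8117,0.0000)
J_ω[:, 1] = z_1
entry J[0][1] = -0.9659

-0.966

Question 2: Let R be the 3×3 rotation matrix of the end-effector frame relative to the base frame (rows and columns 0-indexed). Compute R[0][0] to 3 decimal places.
-0.259

End-effector x-axis (col 0 of R) = (-0.2588,0.9659,0.0000)
R[0][0] = -0.2588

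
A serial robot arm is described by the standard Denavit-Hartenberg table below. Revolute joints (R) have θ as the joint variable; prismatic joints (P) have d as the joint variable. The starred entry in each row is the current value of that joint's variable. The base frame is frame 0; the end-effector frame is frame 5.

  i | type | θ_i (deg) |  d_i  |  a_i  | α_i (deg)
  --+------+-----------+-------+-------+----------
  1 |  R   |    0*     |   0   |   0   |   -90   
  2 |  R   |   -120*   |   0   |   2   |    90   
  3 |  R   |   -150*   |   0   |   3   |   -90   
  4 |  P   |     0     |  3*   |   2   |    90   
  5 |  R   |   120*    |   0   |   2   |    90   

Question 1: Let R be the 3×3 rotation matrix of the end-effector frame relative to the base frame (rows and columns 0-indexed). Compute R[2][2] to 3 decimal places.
-0.433

End-effector z-axis (col 2 of R) = (0.2500,-0.8660,-0.4330)
R[2][2] = -0.4330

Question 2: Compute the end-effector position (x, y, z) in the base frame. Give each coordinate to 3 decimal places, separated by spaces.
-0.451 -6.098 0.781

after link 1: o_1 = (0.0000, 0.0000, 0.0000)
after link 2: o_2 = (-1.0000, -0.0000, 1.7321)
after link 3: o_3 = (0.2990, -1.5000, -0.5179)
after link 4: o_4 = (0.4151, -5.0981, -0.7189)
after link 5: o_5 = (-0.4510, -6.0981, 0.7811)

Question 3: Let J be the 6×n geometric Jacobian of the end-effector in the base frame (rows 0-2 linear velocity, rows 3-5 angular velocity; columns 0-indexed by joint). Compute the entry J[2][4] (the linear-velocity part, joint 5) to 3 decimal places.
0.866

axis z_4 = (-0.8660,0.0000,-0.5000); lever o_n−o_4 = (-0.8660,-1.0000,1.5000)
cross product → J_v[:, 4] = (-0.5000,1.7321,0.8660)
J_ω[:, 4] = z_4
entry J[2][4] = 0.8660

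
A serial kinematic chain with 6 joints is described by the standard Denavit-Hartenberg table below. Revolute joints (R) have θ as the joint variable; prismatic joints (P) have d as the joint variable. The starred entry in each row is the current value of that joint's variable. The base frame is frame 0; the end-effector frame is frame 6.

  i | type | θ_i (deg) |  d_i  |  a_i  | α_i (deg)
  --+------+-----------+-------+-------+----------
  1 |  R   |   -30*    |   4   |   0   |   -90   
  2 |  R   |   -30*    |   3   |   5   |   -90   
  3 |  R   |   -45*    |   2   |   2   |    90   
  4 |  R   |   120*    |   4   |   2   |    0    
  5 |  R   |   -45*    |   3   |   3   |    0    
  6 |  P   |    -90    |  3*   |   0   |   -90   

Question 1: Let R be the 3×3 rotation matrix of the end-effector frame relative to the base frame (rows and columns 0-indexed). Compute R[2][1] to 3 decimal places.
0.354

End-effector y-axis (col 1 of R) = (0.1768,-0.9186,0.3536)
R[2][1] = 0.3536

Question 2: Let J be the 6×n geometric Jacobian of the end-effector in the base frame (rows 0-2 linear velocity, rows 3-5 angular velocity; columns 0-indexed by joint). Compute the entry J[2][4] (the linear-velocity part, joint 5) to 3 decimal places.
-1.697

axis z_4 = (-0.1768,0.9186,-0.3536); lever o_n−o_4 = (0.8804,5.0246,-4.3564)
cross product → J_v[:, 4] = (-2.2251,-1.0814,-1.6970)
J_ω[:, 4] = z_4
entry J[2][4] = -1.6970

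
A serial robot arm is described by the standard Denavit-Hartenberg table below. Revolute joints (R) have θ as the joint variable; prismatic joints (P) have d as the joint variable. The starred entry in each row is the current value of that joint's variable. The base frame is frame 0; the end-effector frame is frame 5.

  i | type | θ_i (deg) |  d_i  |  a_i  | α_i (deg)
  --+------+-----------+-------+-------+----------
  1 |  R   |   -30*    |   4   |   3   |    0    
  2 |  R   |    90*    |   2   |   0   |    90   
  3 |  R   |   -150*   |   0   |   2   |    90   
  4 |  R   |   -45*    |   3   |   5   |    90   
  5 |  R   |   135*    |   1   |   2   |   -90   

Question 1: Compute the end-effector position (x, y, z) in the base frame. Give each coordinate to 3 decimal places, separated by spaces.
-2.971 -4.661 7.909

after link 1: o_1 = (2.5981, -1.5000, 4.0000)
after link 2: o_2 = (2.5981, -1.5000, 6.0000)
after link 3: o_3 = (1.7321, -3.0000, 5.0000)
after link 4: o_4 = (-3.6107, -5.1829, 5.8303)
after link 5: o_5 = (-2.9714, -4.6614, 7.9086)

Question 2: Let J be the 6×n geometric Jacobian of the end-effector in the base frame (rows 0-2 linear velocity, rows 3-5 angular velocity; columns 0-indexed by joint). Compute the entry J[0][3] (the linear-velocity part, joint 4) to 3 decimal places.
0.179

axis z_3 = (-0.2500,-0.4330,0.8660); lever o_n−o_3 = (-4.7035,-1.6614,2.9086)
cross product → J_v[:, 3] = (0.1794,-3.3462,-1.6213)
J_ω[:, 3] = z_3
entry J[0][3] = 0.1794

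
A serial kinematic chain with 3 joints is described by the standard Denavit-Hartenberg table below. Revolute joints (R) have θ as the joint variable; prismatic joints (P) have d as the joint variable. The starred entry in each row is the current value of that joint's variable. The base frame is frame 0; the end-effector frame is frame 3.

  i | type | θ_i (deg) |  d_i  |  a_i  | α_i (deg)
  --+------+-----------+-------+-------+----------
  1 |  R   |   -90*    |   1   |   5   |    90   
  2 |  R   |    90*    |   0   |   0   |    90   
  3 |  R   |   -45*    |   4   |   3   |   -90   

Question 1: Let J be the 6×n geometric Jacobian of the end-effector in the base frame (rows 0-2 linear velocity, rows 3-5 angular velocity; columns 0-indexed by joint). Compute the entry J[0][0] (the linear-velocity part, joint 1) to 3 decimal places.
axis z_0 = ẑ; lever o_n−o_0 = (2.1213,-9.0000,3.1213)
cross product → J_v[:, 0] = (9.0000,2.1213,-0.0000)
J_ω[:, 0] = z_0
entry J[0][0] = 9.0000

9.000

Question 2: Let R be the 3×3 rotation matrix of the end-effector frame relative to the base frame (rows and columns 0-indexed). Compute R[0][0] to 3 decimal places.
End-effector x-axis (col 0 of R) = (0.7071,-0.0000,0.7071)
R[0][0] = 0.7071

0.707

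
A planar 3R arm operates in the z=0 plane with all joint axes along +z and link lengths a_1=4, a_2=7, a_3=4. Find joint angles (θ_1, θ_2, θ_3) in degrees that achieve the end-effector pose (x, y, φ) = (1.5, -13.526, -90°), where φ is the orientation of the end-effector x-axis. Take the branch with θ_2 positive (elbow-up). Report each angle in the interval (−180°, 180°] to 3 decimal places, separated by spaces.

-120.004 60.006 -30.002

wrist centre = target − a_3·(cos φ, sin φ) = (1.5000, -9.5260)
cos θ_2 = (92.9947−4²−7²)/(2·4·7) = 0.4999; θ_2 = 60.0063° (elbow-up)
β = atan2(-9.5260,1.5000) = -81.0515°; ψ = atan2(6.0626,7.4993) = 38.9525°
θ_1 = β − ψ = -120.0040°
θ_3 = φ − θ_1 − θ_2 = -30.0023° (wrapped to (-180°,180°])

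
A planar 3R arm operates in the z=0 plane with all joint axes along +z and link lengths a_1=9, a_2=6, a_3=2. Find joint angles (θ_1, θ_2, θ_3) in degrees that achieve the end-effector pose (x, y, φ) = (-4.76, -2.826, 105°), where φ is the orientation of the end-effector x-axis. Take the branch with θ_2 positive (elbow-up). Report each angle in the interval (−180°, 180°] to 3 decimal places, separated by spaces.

wrist centre = target − a_3·(cos φ, sin φ) = (-4.2424, -4.7579)
cos θ_2 = (40.6348−9²−6²)/(2·9·6) = -0.7071; θ_2 = 134.9983° (elbow-up)
β = atan2(-4.7579,-4.2424) = -131.7219°; ψ = atan2(4.2428,4.7575) = 41.7269°
θ_1 = β − ψ = -173.4488°
θ_3 = φ − θ_1 − θ_2 = 143.4505° (wrapped to (-180°,180°])

-173.449 134.998 143.451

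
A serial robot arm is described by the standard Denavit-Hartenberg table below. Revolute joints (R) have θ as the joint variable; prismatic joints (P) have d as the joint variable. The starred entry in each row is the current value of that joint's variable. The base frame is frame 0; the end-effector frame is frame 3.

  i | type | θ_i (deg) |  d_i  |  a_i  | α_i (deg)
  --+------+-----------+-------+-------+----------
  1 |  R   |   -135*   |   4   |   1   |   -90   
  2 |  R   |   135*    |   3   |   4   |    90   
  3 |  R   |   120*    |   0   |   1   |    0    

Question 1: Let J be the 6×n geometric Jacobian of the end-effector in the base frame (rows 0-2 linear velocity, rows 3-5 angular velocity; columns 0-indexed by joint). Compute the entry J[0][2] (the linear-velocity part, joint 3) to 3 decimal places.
axis z_2 = (-0.5000,-0.5000,-0.7071); lever o_n−o_2 = (0.3624,-0.8624,0.3536)
cross product → J_v[:, 2] = (-0.7866,-0.0795,0.6124)
J_ω[:, 2] = z_2
entry J[0][2] = -0.7866

-0.787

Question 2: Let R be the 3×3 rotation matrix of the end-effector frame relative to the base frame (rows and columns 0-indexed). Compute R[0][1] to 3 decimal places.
-0.787

End-effector y-axis (col 1 of R) = (-0.7866,-0.0795,0.6124)
R[0][1] = -0.7866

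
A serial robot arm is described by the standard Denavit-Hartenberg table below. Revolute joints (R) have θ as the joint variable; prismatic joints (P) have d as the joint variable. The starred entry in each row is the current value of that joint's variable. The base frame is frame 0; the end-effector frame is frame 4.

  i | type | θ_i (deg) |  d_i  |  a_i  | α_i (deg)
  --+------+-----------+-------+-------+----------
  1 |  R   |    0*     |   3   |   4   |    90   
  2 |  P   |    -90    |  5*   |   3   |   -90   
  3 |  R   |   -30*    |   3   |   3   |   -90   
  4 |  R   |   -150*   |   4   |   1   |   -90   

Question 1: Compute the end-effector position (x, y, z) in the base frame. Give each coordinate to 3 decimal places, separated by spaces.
after link 1: o_1 = (4.0000, 0.0000, 3.0000)
after link 2: o_2 = (4.0000, -5.0000, 0.0000)
after link 3: o_3 = (7.0000, -6.5000, -2.5981)
after link 4: o_4 = (7.5000, -2.6029, -3.8481)

7.500 -2.603 -3.848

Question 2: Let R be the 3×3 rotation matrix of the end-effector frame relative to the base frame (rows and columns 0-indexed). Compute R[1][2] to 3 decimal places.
-0.250

End-effector z-axis (col 2 of R) = (0.8660,-0.2500,-0.4330)
R[1][2] = -0.2500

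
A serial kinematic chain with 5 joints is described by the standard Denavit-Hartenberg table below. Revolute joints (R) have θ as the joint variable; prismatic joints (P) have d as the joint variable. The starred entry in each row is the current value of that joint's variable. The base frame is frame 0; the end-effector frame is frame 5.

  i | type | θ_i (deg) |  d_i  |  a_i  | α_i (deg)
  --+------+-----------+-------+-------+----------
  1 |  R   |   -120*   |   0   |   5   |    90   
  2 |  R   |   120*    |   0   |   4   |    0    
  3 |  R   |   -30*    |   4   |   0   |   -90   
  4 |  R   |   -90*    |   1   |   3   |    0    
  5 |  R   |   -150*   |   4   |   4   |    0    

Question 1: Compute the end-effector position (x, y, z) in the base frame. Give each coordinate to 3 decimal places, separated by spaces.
-2.062 3.500 1.464

after link 1: o_1 = (-2.5000, -4.3301, 0.0000)
after link 2: o_2 = (-1.5000, -2.5981, 3.4641)
after link 3: o_3 = (-4.9641, -0.5981, 3.4641)
after link 4: o_4 = (-7.0622, 1.7679, 3.4641)
after link 5: o_5 = (-2.0622, 3.5000, 1.4641)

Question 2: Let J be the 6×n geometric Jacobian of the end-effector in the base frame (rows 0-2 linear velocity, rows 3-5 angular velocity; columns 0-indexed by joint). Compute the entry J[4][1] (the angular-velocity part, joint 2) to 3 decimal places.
0.500

axis z_1 = (-0.8660,0.5000,0.0000); lever o_n−o_1 = (0.4378,7.8301,1.4641)
cross product → J_v[:, 1] = (0.7321,1.2679,-7.0000)
J_ω[:, 1] = z_1
entry J[4][1] = 0.5000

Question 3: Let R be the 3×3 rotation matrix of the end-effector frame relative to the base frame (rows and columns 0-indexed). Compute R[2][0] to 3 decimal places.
End-effector x-axis (col 0 of R) = (0.7500,-0.4330,-0.5000)
R[2][0] = -0.5000

-0.500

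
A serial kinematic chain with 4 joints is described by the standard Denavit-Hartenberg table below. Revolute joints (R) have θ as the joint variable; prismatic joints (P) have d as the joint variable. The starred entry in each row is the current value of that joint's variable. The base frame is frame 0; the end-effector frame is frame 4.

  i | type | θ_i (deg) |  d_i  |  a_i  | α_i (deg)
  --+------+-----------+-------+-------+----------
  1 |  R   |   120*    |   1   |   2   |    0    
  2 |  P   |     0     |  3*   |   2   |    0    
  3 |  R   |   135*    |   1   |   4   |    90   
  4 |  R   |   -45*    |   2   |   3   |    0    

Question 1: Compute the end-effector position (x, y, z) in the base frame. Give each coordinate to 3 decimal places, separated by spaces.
-5.516 -1.931 2.879

after link 1: o_1 = (-1.0000, 1.7321, 1.0000)
after link 2: o_2 = (-2.0000, 3.4641, 4.0000)
after link 3: o_3 = (-3.0353, -0.3996, 5.0000)
after link 4: o_4 = (-5.5162, -1.9310, 2.8787)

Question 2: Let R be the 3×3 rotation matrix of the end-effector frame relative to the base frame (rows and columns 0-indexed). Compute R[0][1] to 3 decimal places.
-0.183

End-effector y-axis (col 1 of R) = (-0.1830,-0.6830,0.7071)
R[0][1] = -0.1830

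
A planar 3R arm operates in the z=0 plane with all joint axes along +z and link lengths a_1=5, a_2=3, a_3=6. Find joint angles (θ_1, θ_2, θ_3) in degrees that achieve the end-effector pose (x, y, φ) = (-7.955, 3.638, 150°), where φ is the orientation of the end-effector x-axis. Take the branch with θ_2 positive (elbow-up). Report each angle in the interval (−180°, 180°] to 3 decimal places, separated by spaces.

wrist centre = target − a_3·(cos φ, sin φ) = (-2.7588, 0.6380)
cos θ_2 = (8.0183−5²−3²)/(2·5·3) = -0.8661; θ_2 = 150.0036° (elbow-up)
β = atan2(0.6380,-2.7588) = 166.9789°; ψ = atan2(1.4998,2.4018) = 31.9829°
θ_1 = β − ψ = 134.9960°
θ_3 = φ − θ_1 − θ_2 = -134.9996° (wrapped to (-180°,180°])

134.996 150.004 -135.000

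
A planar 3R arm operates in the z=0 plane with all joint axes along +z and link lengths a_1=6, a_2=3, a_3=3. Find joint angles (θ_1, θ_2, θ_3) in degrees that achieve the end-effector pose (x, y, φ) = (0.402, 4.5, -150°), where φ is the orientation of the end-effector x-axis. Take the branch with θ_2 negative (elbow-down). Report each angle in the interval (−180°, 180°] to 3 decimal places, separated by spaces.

89.999 -89.999 -150.000

wrist centre = target − a_3·(cos φ, sin φ) = (3.0001, 6.0000)
cos θ_2 = (45.0005−6²−3²)/(2·6·3) = 0.0000; θ_2 = -89.9993° (elbow-down)
β = atan2(6.0000,3.0001) = 63.4344°; ψ = atan2(-3.0000,6.0000) = -26.5649°
θ_1 = β − ψ = 89.9993°
θ_3 = φ − θ_1 − θ_2 = -150.0000° (wrapped to (-180°,180°])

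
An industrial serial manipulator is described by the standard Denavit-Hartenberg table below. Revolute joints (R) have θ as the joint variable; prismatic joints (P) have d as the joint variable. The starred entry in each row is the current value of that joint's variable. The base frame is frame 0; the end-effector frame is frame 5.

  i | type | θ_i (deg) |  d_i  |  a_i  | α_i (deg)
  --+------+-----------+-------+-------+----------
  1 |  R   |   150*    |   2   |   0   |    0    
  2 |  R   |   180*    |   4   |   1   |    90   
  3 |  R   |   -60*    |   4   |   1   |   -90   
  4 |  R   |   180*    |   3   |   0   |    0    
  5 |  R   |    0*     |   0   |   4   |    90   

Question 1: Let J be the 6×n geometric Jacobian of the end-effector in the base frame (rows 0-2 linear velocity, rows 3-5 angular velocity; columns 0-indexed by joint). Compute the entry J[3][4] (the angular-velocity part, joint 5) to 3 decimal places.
0.750

axis z_4 = (0.7500,-0.4330,0.5000); lever o_n−o_4 = (-1.7321,1.0000,3.4641)
cross product → J_v[:, 4] = (-2.0000,-3.4641,0.0000)
J_ω[:, 4] = z_4
entry J[3][4] = 0.7500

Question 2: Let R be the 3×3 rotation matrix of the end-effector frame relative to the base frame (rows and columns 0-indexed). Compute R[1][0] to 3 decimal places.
End-effector x-axis (col 0 of R) = (-0.4330,0.2500,0.8660)
R[1][0] = 0.2500

0.250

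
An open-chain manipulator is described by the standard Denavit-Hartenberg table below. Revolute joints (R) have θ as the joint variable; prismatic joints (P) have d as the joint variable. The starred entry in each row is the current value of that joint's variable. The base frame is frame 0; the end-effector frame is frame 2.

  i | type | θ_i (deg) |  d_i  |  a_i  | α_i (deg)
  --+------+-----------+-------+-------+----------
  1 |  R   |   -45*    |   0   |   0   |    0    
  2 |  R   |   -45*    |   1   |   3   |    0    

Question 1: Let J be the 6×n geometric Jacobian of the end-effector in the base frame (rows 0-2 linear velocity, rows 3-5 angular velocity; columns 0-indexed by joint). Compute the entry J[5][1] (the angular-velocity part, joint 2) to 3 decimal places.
axis z_1 = (0.0000,0.0000,1.0000); lever o_n−o_1 = (0.0000,-3.0000,1.0000)
cross product → J_v[:, 1] = (3.0000,0.0000,-0.0000)
J_ω[:, 1] = z_1
entry J[5][1] = 1.0000

1.000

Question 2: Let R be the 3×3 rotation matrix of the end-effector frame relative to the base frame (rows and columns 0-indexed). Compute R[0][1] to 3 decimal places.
1.000

End-effector y-axis (col 1 of R) = (1.0000,0.0000,0.0000)
R[0][1] = 1.0000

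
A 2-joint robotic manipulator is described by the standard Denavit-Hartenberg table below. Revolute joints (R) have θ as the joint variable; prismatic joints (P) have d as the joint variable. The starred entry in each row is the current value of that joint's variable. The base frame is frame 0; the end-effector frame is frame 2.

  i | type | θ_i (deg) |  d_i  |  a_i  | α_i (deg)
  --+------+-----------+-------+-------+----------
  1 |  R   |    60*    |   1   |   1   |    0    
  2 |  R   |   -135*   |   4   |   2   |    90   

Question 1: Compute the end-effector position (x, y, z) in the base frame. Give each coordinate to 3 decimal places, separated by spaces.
after link 1: o_1 = (0.5000, 0.8660, 1.0000)
after link 2: o_2 = (1.0176, -1.0658, 5.0000)

1.018 -1.066 5.000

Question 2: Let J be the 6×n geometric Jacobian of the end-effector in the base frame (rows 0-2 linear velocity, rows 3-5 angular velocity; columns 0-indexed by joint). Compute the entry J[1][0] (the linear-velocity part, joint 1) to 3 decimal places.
1.018

axis z_0 = ẑ; lever o_n−o_0 = (1.0176,-1.0658,5.0000)
cross product → J_v[:, 0] = (1.0658,1.0176,-0.0000)
J_ω[:, 0] = z_0
entry J[1][0] = 1.0176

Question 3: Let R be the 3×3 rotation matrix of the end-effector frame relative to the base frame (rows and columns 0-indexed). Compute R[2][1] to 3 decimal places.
End-effector y-axis (col 1 of R) = (0.0000,0.0000,1.0000)
R[2][1] = 1.0000

1.000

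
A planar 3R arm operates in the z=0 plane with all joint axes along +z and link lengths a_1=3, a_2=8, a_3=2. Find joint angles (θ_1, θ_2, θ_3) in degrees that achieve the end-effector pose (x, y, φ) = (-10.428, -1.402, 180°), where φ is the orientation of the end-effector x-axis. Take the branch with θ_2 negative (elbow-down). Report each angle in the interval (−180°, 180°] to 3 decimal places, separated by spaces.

wrist centre = target − a_3·(cos φ, sin φ) = (-8.4280, -1.4020)
cos θ_2 = (72.9968−3²−8²)/(2·3·8) = -0.0001; θ_2 = -90.0038° (elbow-down)
β = atan2(-1.4020,-8.4280) = -170.5553°; ψ = atan2(-8.0000,2.9995) = -69.4473°
θ_1 = β − ψ = -101.1080°
θ_3 = φ − θ_1 − θ_2 = 11.1118° (wrapped to (-180°,180°])

-101.108 -90.004 11.112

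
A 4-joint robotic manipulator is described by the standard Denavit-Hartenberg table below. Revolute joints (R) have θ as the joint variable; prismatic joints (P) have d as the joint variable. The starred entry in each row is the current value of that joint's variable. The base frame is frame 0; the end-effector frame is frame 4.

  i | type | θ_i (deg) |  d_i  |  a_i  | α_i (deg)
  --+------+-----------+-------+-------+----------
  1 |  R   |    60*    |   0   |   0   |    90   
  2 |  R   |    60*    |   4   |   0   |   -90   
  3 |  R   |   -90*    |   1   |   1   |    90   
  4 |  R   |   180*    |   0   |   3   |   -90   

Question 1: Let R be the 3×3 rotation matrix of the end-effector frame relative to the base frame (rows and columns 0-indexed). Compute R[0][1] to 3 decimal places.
0.250

End-effector y-axis (col 1 of R) = (0.2500,0.4330,0.8660)
R[0][1] = 0.2500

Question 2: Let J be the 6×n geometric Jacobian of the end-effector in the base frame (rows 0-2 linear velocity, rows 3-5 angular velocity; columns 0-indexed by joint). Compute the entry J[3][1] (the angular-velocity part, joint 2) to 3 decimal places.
0.866

axis z_1 = (0.8660,-0.5000,0.0000); lever o_n−o_1 = (1.2990,-1.7500,0.5000)
cross product → J_v[:, 1] = (-0.2500,-0.4330,-0.8660)
J_ω[:, 1] = z_1
entry J[3][1] = 0.8660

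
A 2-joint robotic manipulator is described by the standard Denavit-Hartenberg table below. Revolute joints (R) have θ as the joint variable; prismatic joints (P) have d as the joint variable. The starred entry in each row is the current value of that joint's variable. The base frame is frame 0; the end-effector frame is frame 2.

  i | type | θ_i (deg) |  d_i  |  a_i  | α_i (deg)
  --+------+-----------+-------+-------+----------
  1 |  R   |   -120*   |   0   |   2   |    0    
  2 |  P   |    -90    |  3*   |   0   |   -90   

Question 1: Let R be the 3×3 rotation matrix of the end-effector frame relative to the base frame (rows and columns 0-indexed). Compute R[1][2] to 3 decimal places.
-0.866

End-effector z-axis (col 2 of R) = (-0.5000,-0.8660,0.0000)
R[1][2] = -0.8660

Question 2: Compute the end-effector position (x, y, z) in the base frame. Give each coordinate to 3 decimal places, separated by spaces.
-1.000 -1.732 3.000

after link 1: o_1 = (-1.0000, -1.7321, 0.0000)
after link 2: o_2 = (-1.0000, -1.7321, 3.0000)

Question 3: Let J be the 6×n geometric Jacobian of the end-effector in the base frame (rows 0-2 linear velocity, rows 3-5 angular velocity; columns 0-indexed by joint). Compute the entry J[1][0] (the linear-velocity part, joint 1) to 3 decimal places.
-1.000

axis z_0 = ẑ; lever o_n−o_0 = (-1.0000,-1.7321,3.0000)
cross product → J_v[:, 0] = (1.7321,-1.0000,0.0000)
J_ω[:, 0] = z_0
entry J[1][0] = -1.0000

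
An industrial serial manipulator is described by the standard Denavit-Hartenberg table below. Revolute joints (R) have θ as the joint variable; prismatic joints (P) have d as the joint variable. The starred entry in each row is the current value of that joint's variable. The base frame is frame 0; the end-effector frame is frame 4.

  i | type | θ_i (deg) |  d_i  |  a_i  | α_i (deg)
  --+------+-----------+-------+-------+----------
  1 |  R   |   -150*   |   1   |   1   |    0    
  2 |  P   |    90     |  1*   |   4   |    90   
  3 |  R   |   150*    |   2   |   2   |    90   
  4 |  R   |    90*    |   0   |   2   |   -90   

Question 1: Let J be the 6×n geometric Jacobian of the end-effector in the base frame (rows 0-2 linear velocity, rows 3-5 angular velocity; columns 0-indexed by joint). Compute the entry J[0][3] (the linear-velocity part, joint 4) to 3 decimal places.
axis z_3 = (0.2500,-0.4330,0.8660); lever o_n−o_3 = (-1.7321,-1.0000,0.0000)
cross product → J_v[:, 3] = (0.8660,-1.5000,-1.0000)
J_ω[:, 3] = z_3
entry J[0][3] = 0.8660

0.866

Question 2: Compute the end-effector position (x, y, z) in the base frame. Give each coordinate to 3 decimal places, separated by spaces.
after link 1: o_1 = (-0.8660, -0.5000, 1.0000)
after link 2: o_2 = (1.1340, -3.9641, 2.0000)
after link 3: o_3 = (-1.4641, -3.4641, 3.0000)
after link 4: o_4 = (-3.1962, -4.4641, 3.0000)

-3.196 -4.464 3.000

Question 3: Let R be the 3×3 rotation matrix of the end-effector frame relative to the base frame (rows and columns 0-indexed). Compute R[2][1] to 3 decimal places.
-0.866

End-effector y-axis (col 1 of R) = (-0.2500,0.4330,-0.8660)
R[2][1] = -0.8660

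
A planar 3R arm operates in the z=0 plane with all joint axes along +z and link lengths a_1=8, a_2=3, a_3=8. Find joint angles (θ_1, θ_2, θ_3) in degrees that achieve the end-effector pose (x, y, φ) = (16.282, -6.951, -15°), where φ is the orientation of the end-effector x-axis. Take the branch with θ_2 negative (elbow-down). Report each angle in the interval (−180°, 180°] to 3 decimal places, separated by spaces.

wrist centre = target − a_3·(cos φ, sin φ) = (8.5546, -4.8804)
cos θ_2 = (96.9998−8²−3²)/(2·8·3) = 0.5000; θ_2 = -60.0002° (elbow-down)
β = atan2(-4.8804,8.5546) = -29.7050°; ψ = atan2(-2.5981,9.5000) = -15.2954°
θ_1 = β − ψ = -14.4096°
θ_3 = φ − θ_1 − θ_2 = 59.4099° (wrapped to (-180°,180°])

-14.410 -60.000 59.410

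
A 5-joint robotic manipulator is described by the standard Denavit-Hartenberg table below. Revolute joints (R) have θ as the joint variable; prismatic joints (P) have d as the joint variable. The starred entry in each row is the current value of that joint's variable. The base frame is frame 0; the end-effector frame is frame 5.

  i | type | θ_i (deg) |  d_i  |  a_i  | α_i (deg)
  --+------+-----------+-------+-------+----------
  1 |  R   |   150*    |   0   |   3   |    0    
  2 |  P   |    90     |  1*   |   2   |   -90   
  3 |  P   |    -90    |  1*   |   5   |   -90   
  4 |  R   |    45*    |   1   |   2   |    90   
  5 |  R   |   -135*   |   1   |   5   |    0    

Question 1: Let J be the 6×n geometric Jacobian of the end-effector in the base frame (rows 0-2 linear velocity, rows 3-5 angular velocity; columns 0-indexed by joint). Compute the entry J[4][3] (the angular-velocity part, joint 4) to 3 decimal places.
-0.866

axis z_3 = (-0.5000,-0.8660,-0.0000); lever o_n−o_3 = (2.8205,1.2994,-0.3787)
cross product → J_v[:, 3] = (0.3279,-0.1893,1.7929)
J_ω[:, 3] = z_3
entry J[4][3] = -0.8660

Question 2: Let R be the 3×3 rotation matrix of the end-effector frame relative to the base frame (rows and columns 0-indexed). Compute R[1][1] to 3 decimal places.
End-effector y-axis (col 1 of R) = (-0.0795,0.8624,0.5000)
R[1][1] = 0.8624

0.862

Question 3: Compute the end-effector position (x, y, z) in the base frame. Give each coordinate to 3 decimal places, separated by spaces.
after link 1: o_1 = (-2.5981, 1.5000, 0.0000)
after link 2: o_2 = (-3.5981, -0.2321, 1.0000)
after link 3: o_3 = (-2.7321, -0.7321, 6.0000)
after link 4: o_4 = (-4.4568, -0.8910, 7.4142)
after link 5: o_5 = (0.0884, 0.5673, 5.6213)

0.088 0.567 5.621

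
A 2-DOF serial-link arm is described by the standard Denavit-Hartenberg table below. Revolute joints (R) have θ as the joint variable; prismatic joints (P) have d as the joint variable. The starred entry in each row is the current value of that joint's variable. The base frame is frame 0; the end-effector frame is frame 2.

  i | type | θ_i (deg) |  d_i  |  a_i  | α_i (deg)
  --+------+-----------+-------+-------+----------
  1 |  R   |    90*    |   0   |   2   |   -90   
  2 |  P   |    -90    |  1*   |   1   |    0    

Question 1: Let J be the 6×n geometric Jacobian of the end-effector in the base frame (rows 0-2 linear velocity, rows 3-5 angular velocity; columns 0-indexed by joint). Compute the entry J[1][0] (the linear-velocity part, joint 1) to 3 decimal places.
-1.000

axis z_0 = ẑ; lever o_n−o_0 = (-1.0000,2.0000,1.0000)
cross product → J_v[:, 0] = (-2.0000,-1.0000,0.0000)
J_ω[:, 0] = z_0
entry J[1][0] = -1.0000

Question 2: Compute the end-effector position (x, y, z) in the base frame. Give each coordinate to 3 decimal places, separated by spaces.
after link 1: o_1 = (0.0000, 2.0000, 0.0000)
after link 2: o_2 = (-1.0000, 2.0000, 1.0000)

-1.000 2.000 1.000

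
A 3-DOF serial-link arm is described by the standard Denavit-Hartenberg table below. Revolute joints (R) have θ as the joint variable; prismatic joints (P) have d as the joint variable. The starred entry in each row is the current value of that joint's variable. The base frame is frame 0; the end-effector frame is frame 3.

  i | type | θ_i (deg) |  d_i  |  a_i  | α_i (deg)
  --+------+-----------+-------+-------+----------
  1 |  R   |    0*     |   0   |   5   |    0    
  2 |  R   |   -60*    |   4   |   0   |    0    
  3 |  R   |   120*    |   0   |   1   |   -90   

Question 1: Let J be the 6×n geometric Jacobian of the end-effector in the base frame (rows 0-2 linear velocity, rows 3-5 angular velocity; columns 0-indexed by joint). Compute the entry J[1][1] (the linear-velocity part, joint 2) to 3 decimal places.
axis z_1 = (0.0000,0.0000,1.0000); lever o_n−o_1 = (0.5000,0.8660,4.0000)
cross product → J_v[:, 1] = (-0.8660,0.5000,0.0000)
J_ω[:, 1] = z_1
entry J[1][1] = 0.5000

0.500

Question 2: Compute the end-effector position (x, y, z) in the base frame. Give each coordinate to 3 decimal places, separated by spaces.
5.500 0.866 4.000

after link 1: o_1 = (5.0000, 0.0000, 0.0000)
after link 2: o_2 = (5.0000, 0.0000, 4.0000)
after link 3: o_3 = (5.5000, 0.8660, 4.0000)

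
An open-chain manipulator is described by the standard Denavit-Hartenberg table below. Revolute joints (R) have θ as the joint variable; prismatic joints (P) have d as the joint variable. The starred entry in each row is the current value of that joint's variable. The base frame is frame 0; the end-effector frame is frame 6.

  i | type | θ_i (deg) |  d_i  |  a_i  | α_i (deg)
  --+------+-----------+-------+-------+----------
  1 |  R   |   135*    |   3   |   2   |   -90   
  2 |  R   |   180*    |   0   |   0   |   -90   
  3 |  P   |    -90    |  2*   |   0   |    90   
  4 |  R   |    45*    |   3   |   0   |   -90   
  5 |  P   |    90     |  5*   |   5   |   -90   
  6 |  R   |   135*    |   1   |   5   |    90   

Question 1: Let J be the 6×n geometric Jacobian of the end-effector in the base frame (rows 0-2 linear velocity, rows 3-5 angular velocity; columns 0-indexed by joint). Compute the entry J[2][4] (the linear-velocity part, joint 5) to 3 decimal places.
prismatic axis z_4 = (0.5000,0.5000,0.7071)
J_v[:, 4] = z_4; J_ω[:, 4] = (0,0,0)
entry J[2][4] = 0.7071

0.707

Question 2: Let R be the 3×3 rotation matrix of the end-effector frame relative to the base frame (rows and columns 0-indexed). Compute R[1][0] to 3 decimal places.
End-effector x-axis (col 0 of R) = (-0.8536,0.1464,-0.5000)
R[1][0] = 0.1464

0.146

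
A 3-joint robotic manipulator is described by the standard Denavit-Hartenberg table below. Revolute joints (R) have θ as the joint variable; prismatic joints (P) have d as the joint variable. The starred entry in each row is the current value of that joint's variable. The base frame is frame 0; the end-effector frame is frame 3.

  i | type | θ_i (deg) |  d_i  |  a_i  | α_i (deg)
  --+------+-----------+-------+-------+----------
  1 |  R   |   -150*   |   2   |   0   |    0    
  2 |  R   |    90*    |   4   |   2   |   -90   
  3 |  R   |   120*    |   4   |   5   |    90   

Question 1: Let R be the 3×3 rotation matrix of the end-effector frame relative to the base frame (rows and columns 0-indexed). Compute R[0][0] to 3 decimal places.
-0.250

End-effector x-axis (col 0 of R) = (-0.2500,0.4330,-0.8660)
R[0][0] = -0.2500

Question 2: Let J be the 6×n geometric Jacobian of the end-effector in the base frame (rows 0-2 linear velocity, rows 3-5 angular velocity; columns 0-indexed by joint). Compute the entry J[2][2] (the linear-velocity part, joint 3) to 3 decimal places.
axis z_2 = (0.8660,0.5000,0.0000); lever o_n−o_2 = (2.2141,4.1651,-4.3301)
cross product → J_v[:, 2] = (-2.1651,3.7500,2.5000)
J_ω[:, 2] = z_2
entry J[2][2] = 2.5000

2.500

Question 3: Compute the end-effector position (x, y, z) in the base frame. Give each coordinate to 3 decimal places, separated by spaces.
after link 1: o_1 = (0.0000, 0.0000, 2.0000)
after link 2: o_2 = (1.0000, -1.7321, 6.0000)
after link 3: o_3 = (3.2141, 2.4330, 1.6699)

3.214 2.433 1.670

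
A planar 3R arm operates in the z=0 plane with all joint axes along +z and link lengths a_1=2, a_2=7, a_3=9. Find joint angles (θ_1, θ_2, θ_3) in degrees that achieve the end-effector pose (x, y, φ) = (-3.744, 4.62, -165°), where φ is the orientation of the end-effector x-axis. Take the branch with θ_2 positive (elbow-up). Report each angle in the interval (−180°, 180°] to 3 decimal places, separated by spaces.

19.061 45.027 130.912

wrist centre = target − a_3·(cos φ, sin φ) = (4.9493, 6.9494)
cos θ_2 = (72.7897−2²−7²)/(2·2·7) = 0.7068; θ_2 = 45.0270° (elbow-up)
β = atan2(6.9494,4.9493) = 54.5416°; ψ = atan2(4.9521,6.9474) = 35.4811°
θ_1 = β − ψ = 19.0605°
θ_3 = φ − θ_1 − θ_2 = 130.9125° (wrapped to (-180°,180°])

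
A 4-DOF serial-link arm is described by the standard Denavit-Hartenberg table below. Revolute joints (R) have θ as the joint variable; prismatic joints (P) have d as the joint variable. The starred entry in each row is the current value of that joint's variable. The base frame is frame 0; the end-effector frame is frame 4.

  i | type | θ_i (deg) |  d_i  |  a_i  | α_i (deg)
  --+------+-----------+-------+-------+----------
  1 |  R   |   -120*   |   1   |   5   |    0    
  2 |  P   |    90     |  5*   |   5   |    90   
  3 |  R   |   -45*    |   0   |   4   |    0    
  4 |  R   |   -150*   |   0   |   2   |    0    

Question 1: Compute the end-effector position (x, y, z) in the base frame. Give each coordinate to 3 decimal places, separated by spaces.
2.607 -7.278 3.689

after link 1: o_1 = (-2.5000, -4.3301, 1.0000)
after link 2: o_2 = (1.8301, -6.8301, 6.0000)
after link 3: o_3 = (4.2796, -8.2443, 3.1716)
after link 4: o_4 = (2.6066, -7.2784, 3.6892)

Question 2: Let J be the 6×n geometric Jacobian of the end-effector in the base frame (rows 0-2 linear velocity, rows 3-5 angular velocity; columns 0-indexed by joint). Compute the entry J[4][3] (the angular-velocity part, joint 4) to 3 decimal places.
axis z_3 = (-0.5000,-0.8660,0.0000); lever o_n−o_3 = (-1.6730,0.9659,0.5176)
cross product → J_v[:, 3] = (-0.4483,0.2588,-1.9319)
J_ω[:, 3] = z_3
entry J[4][3] = -0.8660

-0.866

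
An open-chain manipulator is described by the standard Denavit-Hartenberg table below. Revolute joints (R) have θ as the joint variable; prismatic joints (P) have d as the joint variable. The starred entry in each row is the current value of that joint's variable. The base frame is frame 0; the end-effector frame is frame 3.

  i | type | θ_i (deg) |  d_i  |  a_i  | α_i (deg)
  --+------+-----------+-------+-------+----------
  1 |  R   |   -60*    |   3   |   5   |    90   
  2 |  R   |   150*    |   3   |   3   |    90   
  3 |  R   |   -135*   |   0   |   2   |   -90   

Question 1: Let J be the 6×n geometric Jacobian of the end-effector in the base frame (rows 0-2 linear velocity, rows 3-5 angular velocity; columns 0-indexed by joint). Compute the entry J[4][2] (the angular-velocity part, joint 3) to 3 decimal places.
axis z_2 = (0.2500,-0.4330,0.8660); lever o_n−o_2 = (1.8371,-0.3536,-0.7071)
cross product → J_v[:, 2] = (0.6124,1.7678,0.7071)
J_ω[:, 2] = z_2
entry J[4][2] = -0.4330

-0.433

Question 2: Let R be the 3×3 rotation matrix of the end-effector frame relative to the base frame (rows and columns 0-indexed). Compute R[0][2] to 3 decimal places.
End-effector z-axis (col 2 of R) = (0.3062,0.8839,0.3536)
R[0][2] = 0.3062

0.306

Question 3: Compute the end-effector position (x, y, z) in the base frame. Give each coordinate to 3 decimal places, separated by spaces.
0.440 -3.934 3.793

after link 1: o_1 = (2.5000, -4.3301, 3.0000)
after link 2: o_2 = (-1.3971, -3.5801, 4.5000)
after link 3: o_3 = (0.4400, -3.9337, 3.7929)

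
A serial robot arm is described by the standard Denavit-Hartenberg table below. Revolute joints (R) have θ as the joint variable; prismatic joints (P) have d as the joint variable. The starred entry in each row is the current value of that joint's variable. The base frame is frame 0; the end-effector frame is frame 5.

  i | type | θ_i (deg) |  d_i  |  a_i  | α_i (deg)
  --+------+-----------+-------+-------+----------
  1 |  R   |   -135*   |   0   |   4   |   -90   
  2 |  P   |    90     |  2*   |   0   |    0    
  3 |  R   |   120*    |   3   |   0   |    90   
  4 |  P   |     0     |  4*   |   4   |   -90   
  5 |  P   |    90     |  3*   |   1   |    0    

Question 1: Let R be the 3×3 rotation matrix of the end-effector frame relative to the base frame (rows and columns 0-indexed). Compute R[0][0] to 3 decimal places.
End-effector x-axis (col 0 of R) = (-0.3536,-0.3536,0.8660)
R[0][0] = -0.3536

-0.354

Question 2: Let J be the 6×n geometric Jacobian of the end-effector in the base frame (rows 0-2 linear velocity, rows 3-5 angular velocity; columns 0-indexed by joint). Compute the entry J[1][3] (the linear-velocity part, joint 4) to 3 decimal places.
0.354

prismatic axis z_3 = (0.3536,0.3536,-0.8660)
J_v[:, 3] = z_3; J_ω[:, 3] = (0,0,0)
entry J[1][3] = 0.3536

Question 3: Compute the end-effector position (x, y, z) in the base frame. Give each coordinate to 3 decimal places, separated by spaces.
after link 1: o_1 = (-2.8284, -2.8284, 0.0000)
after link 2: o_2 = (-1.4142, -4.2426, 0.0000)
after link 3: o_3 = (0.7071, -6.3640, 0.0000)
after link 4: o_4 = (4.5708, -2.5003, -1.4641)
after link 5: o_5 = (6.3386, -4.9751, -0.5981)

6.339 -4.975 -0.598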